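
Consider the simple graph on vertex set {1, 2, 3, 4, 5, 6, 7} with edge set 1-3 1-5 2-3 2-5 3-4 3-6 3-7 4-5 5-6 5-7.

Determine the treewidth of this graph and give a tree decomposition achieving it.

Treewidth 2.
One such decomposition:
Bags: B1 = {3, 4, 5}  B2 = {3, 5, 6}  B3 = {3, 5, 7}  B4 = {2, 3, 5}  B5 = {1, 3, 5}
Tree: B1–B2, B2–B3, B3–B4, B4–B5

Each bag holds 3 vertices, so the decomposition has width 2, which upper-bounds the treewidth. For the lower bound, G contains the cycle 3–4–5–6–3, so G is not a forest; only forests have treewidth ≤ 1, hence tw(G) ≥ 2. Therefore the treewidth is 2.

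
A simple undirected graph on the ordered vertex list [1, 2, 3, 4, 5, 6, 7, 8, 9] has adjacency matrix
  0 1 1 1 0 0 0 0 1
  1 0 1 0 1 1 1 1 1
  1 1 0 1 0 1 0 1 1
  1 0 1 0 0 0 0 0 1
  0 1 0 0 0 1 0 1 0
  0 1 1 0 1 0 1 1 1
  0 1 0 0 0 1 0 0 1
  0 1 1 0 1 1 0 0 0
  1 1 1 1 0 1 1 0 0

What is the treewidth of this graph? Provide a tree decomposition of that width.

Treewidth 3.
One such decomposition:
Bags: B1 = {2, 3, 6, 9}  B2 = {1, 2, 3, 9}  B3 = {2, 3, 6, 8}  B4 = {1, 3, 4, 9}  B5 = {2, 6, 7, 9}  B6 = {2, 5, 6, 8}
Tree: B1–B2, B1–B3, B2–B4, B1–B5, B3–B6

Every bag has size at most 4, so the width is 4 − 1 = 3 and tw(G) ≤ 3. For the lower bound, the 4 vertices {1, 2, 3, 9} are pairwise adjacent, and any tree decomposition puts a clique entirely inside one bag — forcing width ≥ 3. The upper and lower bounds meet at 3, so that is the treewidth.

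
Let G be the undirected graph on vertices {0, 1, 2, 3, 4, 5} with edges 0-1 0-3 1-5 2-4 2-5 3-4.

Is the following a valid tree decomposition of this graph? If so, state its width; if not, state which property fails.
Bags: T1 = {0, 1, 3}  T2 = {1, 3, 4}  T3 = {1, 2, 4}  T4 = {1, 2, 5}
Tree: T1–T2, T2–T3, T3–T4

Every vertex of G appears in some bag (union = {0, 1, 2, 3, 4, 5}); every edge is covered by a bag; and for each vertex v the set of bags containing v is connected in the bag tree. The decomposition is therefore valid. The largest bag has 3 vertices, so the width is 2.

Yes; width 2.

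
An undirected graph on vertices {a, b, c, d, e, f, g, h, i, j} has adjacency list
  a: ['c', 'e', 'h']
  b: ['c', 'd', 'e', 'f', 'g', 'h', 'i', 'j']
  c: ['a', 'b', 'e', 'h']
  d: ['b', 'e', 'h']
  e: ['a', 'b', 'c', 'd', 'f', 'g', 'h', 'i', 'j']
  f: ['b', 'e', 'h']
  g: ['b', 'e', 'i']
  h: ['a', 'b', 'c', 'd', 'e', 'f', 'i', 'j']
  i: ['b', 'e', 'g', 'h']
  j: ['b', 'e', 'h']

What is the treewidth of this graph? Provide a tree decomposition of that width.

Treewidth 3.
Bags: B1 = {b, e, h, j}  B2 = {b, c, e, h}  B3 = {b, d, e, h}  B4 = {b, e, f, h}  B5 = {a, c, e, h}  B6 = {b, e, h, i}  B7 = {b, e, g, i}
Tree: B1–B2, B1–B3, B1–B4, B2–B5, B3–B6, B6–B7

Each bag holds 4 vertices, so the decomposition has width 3, which upper-bounds the treewidth. Conversely, {b, e, g, i} is a clique of size 4, and the vertices of any clique must share a bag in every tree decomposition; so some bag has ≥ 4 vertices and tw(G) ≥ 3. Combining the bounds, tw(G) = 3.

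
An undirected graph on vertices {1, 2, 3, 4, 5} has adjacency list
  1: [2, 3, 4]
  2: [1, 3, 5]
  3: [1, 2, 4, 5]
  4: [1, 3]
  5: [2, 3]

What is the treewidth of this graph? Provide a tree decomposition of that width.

Treewidth 2.
One such decomposition:
Bags: B1 = {1, 2, 3}  B2 = {2, 3, 5}  B3 = {1, 3, 4}
Tree: B1–B2, B1–B3

Every bag has size at most 3, so the width is 3 − 1 = 2 and tw(G) ≤ 2. Conversely, {1, 2, 3} is a clique of size 3, and the vertices of any clique must share a bag in every tree decomposition; so some bag has ≥ 3 vertices and tw(G) ≥ 2. Combining the bounds, tw(G) = 2.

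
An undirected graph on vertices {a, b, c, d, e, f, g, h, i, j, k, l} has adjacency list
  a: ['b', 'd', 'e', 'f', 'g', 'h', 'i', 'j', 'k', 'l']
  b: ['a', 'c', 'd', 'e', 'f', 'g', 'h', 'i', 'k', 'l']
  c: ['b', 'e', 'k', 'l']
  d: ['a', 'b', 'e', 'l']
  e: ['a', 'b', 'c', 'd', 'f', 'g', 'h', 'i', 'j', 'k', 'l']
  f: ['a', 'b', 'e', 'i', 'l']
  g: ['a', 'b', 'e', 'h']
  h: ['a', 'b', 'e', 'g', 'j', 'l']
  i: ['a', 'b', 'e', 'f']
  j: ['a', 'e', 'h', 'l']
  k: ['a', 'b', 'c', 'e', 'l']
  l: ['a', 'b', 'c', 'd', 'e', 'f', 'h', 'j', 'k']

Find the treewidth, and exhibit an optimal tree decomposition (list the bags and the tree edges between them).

Every bag has size at most 5, so the width is 5 − 1 = 4 and tw(G) ≤ 4. On the other hand G contains the 5-clique {a, e, h, j, l}. A clique must lie in a single bag of any decomposition, so no decomposition can have width below 4. The upper and lower bounds meet at 4, so that is the treewidth.

Treewidth 4.
One optimal decomposition is:
Bags: B1 = {a, b, e, h, l}  B2 = {a, e, h, j, l}  B3 = {a, b, d, e, l}  B4 = {a, b, e, f, l}  B5 = {a, b, e, k, l}  B6 = {a, b, e, f, i}  B7 = {a, b, e, g, h}  B8 = {b, c, e, k, l}
Tree: B1–B2, B1–B3, B1–B4, B1–B5, B4–B6, B1–B7, B5–B8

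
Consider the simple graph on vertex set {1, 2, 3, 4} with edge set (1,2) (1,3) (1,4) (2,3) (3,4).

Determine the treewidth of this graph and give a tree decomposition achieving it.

Every bag has size at most 3, so the width is 3 − 1 = 2 and tw(G) ≤ 2. Conversely, {1, 2, 3} is a clique of size 3, and the vertices of any clique must share a bag in every tree decomposition; so some bag has ≥ 3 vertices and tw(G) ≥ 2. Hence tw(G) = 2 exactly.

Treewidth 2.
One optimal decomposition is:
Bags: B1 = {1, 2, 3}  B2 = {1, 3, 4}
Tree: B1–B2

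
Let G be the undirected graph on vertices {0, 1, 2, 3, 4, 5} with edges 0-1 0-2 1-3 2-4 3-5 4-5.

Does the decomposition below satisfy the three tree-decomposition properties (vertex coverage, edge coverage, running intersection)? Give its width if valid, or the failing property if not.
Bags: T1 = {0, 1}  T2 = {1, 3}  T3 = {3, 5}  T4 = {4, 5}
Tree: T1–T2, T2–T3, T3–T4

A tree decomposition must satisfy three properties: every vertex lies in some bag; for every edge, both endpoints lie together in some bag; and for every vertex, the bags containing it form a connected subtree. Here vertex 2 appears in no bag, so the decomposition is invalid.

No — vertex 2 appears in no bag.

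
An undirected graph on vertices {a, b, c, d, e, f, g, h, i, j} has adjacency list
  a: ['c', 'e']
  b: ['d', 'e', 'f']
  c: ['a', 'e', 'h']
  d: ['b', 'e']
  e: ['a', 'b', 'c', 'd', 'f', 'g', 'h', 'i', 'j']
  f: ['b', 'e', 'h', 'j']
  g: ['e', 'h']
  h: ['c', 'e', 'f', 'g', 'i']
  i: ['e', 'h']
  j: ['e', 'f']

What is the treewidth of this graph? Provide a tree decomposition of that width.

Treewidth 2.
One such decomposition:
Bags: B1 = {e, h, i}  B2 = {e, f, h}  B3 = {b, e, f}  B4 = {c, e, h}  B5 = {e, g, h}  B6 = {e, f, j}  B7 = {b, d, e}  B8 = {a, c, e}
Tree: B1–B2, B2–B3, B2–B4, B4–B5, B3–B6, B3–B7, B4–B8

The largest bag has 3 vertices, giving width 2; this decomposition certifies tw(G) ≤ 2. Conversely, {b, d, e} is a clique of size 3, and the vertices of any clique must share a bag in every tree decomposition; so some bag has ≥ 3 vertices and tw(G) ≥ 2. Combining the bounds, tw(G) = 2.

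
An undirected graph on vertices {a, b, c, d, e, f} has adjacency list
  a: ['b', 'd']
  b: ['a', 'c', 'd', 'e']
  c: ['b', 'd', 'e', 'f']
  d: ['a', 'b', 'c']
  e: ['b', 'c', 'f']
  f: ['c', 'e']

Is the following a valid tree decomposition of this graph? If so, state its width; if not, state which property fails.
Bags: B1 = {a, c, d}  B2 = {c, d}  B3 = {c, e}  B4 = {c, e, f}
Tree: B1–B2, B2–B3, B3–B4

No — vertex b appears in no bag.

A tree decomposition must satisfy three properties: every vertex lies in some bag; for every edge, both endpoints lie together in some bag; and for every vertex, the bags containing it form a connected subtree. Here vertex b appears in no bag, so the decomposition is invalid.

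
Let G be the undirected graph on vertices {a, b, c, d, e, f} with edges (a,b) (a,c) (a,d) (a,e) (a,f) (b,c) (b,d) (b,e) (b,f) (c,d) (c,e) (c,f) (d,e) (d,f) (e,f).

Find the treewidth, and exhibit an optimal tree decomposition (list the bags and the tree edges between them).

Treewidth 5.
One optimal decomposition is:
Bags: B1 = {a, b, c, d, e, f}
Tree: (single bag)

With just one bag of size 6, the width is 6 − 1 = 5, so tw(G) ≤ 5. For the lower bound, the 6 vertices {a, b, c, d, e, f} are pairwise adjacent, and any tree decomposition puts a clique entirely inside one bag — forcing width ≥ 5. Therefore the treewidth is 5.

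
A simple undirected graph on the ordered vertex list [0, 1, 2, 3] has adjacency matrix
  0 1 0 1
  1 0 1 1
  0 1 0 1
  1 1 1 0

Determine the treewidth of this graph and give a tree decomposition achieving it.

Treewidth 2.
Bags: B1 = {0, 1, 3}  B2 = {1, 2, 3}
Tree: B1–B2

The largest bag has 3 vertices, giving width 2; this decomposition certifies tw(G) ≤ 2. For the lower bound, the 3 vertices {0, 1, 3} are pairwise adjacent, and any tree decomposition puts a clique entirely inside one bag — forcing width ≥ 2. Hence tw(G) = 2 exactly.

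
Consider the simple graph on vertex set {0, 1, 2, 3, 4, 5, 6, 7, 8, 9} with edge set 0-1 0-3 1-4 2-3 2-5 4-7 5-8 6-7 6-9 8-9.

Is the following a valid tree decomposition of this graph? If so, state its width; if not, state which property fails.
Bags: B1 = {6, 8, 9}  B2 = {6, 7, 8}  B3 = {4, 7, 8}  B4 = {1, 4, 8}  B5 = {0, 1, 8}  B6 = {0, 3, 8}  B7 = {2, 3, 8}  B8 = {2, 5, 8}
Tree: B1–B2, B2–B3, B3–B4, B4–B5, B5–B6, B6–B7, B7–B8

Every vertex of G appears in some bag (union = {0, 1, 2, 3, 4, 5, 6, 7, 8, 9}); every edge is covered by a bag; and for each vertex v the set of bags containing v is connected in the bag tree. The decomposition is therefore valid. The largest bag has 3 vertices, so the width is 2.

Yes; width 2.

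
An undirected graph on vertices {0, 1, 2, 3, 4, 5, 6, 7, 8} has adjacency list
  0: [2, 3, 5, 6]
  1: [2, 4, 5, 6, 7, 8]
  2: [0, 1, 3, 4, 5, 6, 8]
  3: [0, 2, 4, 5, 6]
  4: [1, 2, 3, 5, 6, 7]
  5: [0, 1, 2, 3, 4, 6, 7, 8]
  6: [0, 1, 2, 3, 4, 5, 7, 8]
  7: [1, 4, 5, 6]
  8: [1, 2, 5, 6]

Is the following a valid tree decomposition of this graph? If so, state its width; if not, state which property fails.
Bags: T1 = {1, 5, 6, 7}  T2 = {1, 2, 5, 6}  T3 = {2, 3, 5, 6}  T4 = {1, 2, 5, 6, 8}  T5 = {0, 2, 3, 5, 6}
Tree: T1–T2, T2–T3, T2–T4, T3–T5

A tree decomposition must satisfy three properties: every vertex lies in some bag; for every edge, both endpoints lie together in some bag; and for every vertex, the bags containing it form a connected subtree. Here vertex 4 appears in no bag, so the decomposition is invalid.

No — vertex 4 appears in no bag.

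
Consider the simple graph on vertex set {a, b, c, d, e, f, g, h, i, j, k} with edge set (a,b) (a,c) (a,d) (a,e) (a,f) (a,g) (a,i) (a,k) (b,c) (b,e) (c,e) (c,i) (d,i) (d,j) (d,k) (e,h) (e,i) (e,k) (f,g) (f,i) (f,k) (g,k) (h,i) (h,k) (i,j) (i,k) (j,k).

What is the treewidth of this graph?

3

A width-3 tree decomposition is:
Bags: B1 = {a, d, i, k}  B2 = {d, i, j, k}  B3 = {a, e, i, k}  B4 = {a, f, i, k}  B5 = {a, f, g, k}  B6 = {a, c, e, i}  B7 = {e, h, i, k}  B8 = {a, b, c, e}
Tree: B1–B2, B1–B3, B1–B4, B4–B5, B3–B6, B3–B7, B6–B8
The largest bag has 4 vertices, giving width 3; this decomposition certifies tw(G) ≤ 3. On the other hand G contains the 4-clique {a, b, c, e}. A clique must lie in a single bag of any decomposition, so no decomposition can have width below 3. Combining the bounds, tw(G) = 3.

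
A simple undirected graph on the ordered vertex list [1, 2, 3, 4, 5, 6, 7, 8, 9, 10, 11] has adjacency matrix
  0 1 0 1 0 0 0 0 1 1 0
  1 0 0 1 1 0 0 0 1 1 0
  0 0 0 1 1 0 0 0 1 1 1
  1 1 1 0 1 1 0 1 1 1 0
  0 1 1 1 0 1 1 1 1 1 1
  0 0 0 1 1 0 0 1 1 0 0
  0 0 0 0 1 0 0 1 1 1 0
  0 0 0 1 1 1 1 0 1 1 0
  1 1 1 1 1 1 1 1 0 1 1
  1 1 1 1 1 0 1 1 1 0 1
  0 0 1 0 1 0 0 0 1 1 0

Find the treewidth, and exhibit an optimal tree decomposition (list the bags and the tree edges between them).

The largest bag has 5 vertices, giving width 4; this decomposition certifies tw(G) ≤ 4. On the other hand G contains the 5-clique {1, 2, 4, 9, 10}. A clique must lie in a single bag of any decomposition, so no decomposition can have width below 4. Therefore the treewidth is 4.

Treewidth 4.
One optimal decomposition is:
Bags: B1 = {4, 5, 8, 9, 10}  B2 = {2, 4, 5, 9, 10}  B3 = {5, 7, 8, 9, 10}  B4 = {3, 4, 5, 9, 10}  B5 = {3, 5, 9, 10, 11}  B6 = {4, 5, 6, 8, 9}  B7 = {1, 2, 4, 9, 10}
Tree: B1–B2, B1–B3, B1–B4, B4–B5, B1–B6, B2–B7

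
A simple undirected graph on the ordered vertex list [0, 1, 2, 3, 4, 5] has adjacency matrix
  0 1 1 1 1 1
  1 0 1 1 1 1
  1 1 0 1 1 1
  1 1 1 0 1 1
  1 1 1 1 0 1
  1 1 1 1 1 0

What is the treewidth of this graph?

5

A width-5 tree decomposition is:
Bags: B1 = {0, 1, 2, 3, 4, 5}
Tree: (single bag)
With just one bag of size 6, the width is 6 − 1 = 5, so tw(G) ≤ 5. For the lower bound, the 6 vertices {0, 1, 2, 3, 4, 5} are pairwise adjacent, and any tree decomposition puts a clique entirely inside one bag — forcing width ≥ 5. The upper and lower bounds meet at 5, so that is the treewidth.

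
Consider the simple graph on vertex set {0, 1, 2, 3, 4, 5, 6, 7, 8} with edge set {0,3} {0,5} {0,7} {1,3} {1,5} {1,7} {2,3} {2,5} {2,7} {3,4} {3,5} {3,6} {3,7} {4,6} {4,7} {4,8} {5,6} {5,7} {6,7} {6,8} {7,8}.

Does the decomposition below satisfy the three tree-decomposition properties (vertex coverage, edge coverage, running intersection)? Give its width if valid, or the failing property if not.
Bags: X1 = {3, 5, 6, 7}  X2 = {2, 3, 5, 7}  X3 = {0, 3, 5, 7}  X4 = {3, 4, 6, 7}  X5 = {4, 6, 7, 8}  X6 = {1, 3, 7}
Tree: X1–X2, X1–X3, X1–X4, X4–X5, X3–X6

No — edge (5,1) lies in no bag.

A tree decomposition must satisfy three properties: every vertex lies in some bag; for every edge, both endpoints lie together in some bag; and for every vertex, the bags containing it form a connected subtree. Here edge (5,1) lies in no bag, so the decomposition is invalid.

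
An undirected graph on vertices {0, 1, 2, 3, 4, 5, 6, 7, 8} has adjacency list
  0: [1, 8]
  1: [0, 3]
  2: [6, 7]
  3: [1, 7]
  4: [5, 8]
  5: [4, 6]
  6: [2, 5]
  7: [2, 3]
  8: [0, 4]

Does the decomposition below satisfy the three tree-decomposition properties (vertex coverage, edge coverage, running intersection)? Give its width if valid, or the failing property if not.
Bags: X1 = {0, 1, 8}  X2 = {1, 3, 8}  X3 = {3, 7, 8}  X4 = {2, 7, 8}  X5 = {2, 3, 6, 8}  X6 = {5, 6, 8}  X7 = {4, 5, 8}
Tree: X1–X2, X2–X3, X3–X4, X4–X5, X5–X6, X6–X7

No — bags containing vertex 3 are not connected in the tree.

A tree decomposition must satisfy three properties: every vertex lies in some bag; for every edge, both endpoints lie together in some bag; and for every vertex, the bags containing it form a connected subtree. Here bags containing vertex 3 are not connected in the tree, so the decomposition is invalid.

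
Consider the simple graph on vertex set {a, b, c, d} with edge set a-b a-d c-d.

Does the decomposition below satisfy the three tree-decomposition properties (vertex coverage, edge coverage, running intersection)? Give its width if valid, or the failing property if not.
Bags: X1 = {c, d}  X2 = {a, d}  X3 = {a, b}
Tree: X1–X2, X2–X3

Yes; width 1.

Vertex coverage: the bags together contain {a, b, c, d}, the full vertex set. Edge coverage: each edge of G has both endpoints in at least one bag. Running intersection: for every vertex, the bags containing it form a connected subtree. All three properties hold, so this is a valid tree decomposition of width max|bag| − 1 = 1, and hence tw(G) ≤ 1.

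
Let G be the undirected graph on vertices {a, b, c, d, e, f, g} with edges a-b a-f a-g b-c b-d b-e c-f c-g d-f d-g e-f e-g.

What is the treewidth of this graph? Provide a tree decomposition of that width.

Treewidth 3.
Bags: B1 = {b, e, f, g}  B2 = {b, d, f, g}  B3 = {b, c, f, g}  B4 = {a, b, f, g}
Tree: B1–B2, B2–B3, B3–B4

Each bag holds 4 vertices, so the decomposition has width 3, which upper-bounds the treewidth. For the lower bound: the 4 vertex sets {e,g}, {b,d}, {f}, {c} are disjoint, each induces a connected subgraph, and every pair is joined by at least one edge of G. Contracting each set to a single vertex therefore yields K_{4} as a minor, and since treewidth is minor-monotone, tw(G) ≥ tw(K_{4}) = 3. The upper and lower bounds meet at 3, so that is the treewidth.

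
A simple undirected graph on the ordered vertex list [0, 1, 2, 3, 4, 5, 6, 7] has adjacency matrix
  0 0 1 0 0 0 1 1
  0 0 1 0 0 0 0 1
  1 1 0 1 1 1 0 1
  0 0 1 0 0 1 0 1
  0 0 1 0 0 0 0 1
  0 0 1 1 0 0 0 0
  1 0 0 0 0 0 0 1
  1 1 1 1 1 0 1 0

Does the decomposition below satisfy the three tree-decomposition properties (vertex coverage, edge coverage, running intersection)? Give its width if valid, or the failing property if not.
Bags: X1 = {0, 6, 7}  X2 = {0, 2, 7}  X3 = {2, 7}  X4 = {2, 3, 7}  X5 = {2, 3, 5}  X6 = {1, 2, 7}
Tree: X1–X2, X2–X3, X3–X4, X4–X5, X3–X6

A tree decomposition must satisfy three properties: every vertex lies in some bag; for every edge, both endpoints lie together in some bag; and for every vertex, the bags containing it form a connected subtree. Here vertex 4 appears in no bag, so the decomposition is invalid.

No — vertex 4 appears in no bag.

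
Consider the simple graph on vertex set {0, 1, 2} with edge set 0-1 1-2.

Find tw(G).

A width-1 tree decomposition is:
Bags: B1 = {1, 2}  B2 = {0, 1}
Tree: B1–B2
Each bag holds 2 vertices, so the decomposition has width 1, which upper-bounds the treewidth. G has an edge, so its treewidth is at least 1. Hence tw(G) = 1 exactly.

1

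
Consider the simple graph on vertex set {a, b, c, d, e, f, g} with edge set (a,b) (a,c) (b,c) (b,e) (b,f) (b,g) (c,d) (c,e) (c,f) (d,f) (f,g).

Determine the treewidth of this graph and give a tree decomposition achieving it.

The largest bag has 3 vertices, giving width 2; this decomposition certifies tw(G) ≤ 2. For the lower bound, the 3 vertices {b, f, g} are pairwise adjacent, and any tree decomposition puts a clique entirely inside one bag — forcing width ≥ 2. Combining the bounds, tw(G) = 2.

Treewidth 2.
One such decomposition:
Bags: B1 = {b, c, f}  B2 = {b, c, e}  B3 = {b, f, g}  B4 = {c, d, f}  B5 = {a, b, c}
Tree: B1–B2, B1–B3, B1–B4, B1–B5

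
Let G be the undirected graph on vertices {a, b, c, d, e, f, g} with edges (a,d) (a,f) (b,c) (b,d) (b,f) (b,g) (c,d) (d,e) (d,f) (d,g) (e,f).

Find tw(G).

2

A width-2 tree decomposition is:
Bags: B1 = {d, e, f}  B2 = {b, d, f}  B3 = {a, d, f}  B4 = {b, c, d}  B5 = {b, d, g}
Tree: B1–B2, B2–B3, B2–B4, B4–B5
The largest bag has 3 vertices, giving width 2; this decomposition certifies tw(G) ≤ 2. For the lower bound, the 3 vertices {b, d, g} are pairwise adjacent, and any tree decomposition puts a clique entirely inside one bag — forcing width ≥ 2. Therefore the treewidth is 2.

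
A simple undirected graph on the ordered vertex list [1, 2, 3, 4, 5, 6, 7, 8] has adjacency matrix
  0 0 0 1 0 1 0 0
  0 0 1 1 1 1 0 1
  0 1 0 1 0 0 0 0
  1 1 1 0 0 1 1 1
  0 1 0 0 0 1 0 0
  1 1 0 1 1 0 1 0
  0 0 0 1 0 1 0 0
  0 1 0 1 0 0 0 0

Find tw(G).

2

A width-2 tree decomposition is:
Bags: B1 = {1, 4, 6}  B2 = {4, 6, 7}  B3 = {2, 4, 6}  B4 = {2, 4, 8}  B5 = {2, 5, 6}  B6 = {2, 3, 4}
Tree: B1–B2, B1–B3, B3–B4, B3–B5, B3–B6
Every bag has size at most 3, so the width is 3 − 1 = 2 and tw(G) ≤ 2. On the other hand G contains the 3-clique {1, 4, 6}. A clique must lie in a single bag of any decomposition, so no decomposition can have width below 2. Combining the bounds, tw(G) = 2.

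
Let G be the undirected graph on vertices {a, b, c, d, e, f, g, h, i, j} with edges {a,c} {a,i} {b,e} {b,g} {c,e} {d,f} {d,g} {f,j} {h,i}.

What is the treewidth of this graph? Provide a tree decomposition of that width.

Each bag holds 2 vertices, so the decomposition has width 1, which upper-bounds the treewidth. Any graph with an edge has treewidth ≥ 1, and G has the edge j–f. Therefore the treewidth is 1.

Treewidth 1.
Bags: B1 = {f, j}  B2 = {d, f}  B3 = {d, g}  B4 = {b, g}  B5 = {b, e}  B6 = {c, e}  B7 = {a, c}  B8 = {a, i}  B9 = {h, i}
Tree: B1–B2, B2–B3, B3–B4, B4–B5, B5–B6, B6–B7, B7–B8, B8–B9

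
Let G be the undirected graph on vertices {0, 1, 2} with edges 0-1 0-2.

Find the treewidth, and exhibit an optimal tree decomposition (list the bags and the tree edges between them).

Treewidth 1.
One such decomposition:
Bags: B1 = {0, 2}  B2 = {0, 1}
Tree: B1–B2

The largest bag has 2 vertices, giving width 1; this decomposition certifies tw(G) ≤ 1. G has an edge, so its treewidth is at least 1. Combining the bounds, tw(G) = 1.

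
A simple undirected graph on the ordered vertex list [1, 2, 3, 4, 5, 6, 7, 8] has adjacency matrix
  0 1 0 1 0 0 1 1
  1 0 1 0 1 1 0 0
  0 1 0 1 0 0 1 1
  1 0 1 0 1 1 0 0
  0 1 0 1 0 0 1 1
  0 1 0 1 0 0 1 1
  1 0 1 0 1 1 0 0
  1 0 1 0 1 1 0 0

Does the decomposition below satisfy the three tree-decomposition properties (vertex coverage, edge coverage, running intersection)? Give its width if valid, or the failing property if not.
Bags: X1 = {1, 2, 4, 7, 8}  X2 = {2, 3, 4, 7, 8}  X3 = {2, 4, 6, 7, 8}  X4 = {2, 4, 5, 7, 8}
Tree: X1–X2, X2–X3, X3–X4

Yes; width 4.

Every vertex of G appears in some bag (union = {1, 2, 3, 4, 5, 6, 7, 8}); every edge is covered by a bag; and for each vertex v the set of bags containing v is connected in the bag tree. The decomposition is therefore valid. The largest bag has 5 vertices, so the width is 4.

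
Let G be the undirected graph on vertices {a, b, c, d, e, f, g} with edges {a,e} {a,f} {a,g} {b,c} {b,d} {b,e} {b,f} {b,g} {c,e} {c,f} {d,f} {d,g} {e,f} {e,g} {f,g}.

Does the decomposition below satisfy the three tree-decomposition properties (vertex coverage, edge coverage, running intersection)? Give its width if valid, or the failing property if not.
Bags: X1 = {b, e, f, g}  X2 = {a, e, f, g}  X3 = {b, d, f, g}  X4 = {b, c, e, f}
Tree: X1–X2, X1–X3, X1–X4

Yes; width 3.

Vertex coverage: the bags together contain {a, b, c, d, e, f, g}, the full vertex set. Edge coverage: each edge of G has both endpoints in at least one bag. Running intersection: for every vertex, the bags containing it form a connected subtree. All three properties hold, so this is a valid tree decomposition of width max|bag| − 1 = 3, and hence tw(G) ≤ 3.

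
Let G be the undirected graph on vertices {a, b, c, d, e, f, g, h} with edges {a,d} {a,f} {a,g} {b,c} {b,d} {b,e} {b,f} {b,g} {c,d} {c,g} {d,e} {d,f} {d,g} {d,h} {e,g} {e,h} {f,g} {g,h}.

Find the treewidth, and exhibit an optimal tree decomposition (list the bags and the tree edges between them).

Each bag holds 4 vertices, so the decomposition has width 3, which upper-bounds the treewidth. On the other hand G contains the 4-clique {d, e, g, h}. A clique must lie in a single bag of any decomposition, so no decomposition can have width below 3. Therefore the treewidth is 3.

Treewidth 3.
One such decomposition:
Bags: B1 = {b, c, d, g}  B2 = {b, d, f, g}  B3 = {a, d, f, g}  B4 = {b, d, e, g}  B5 = {d, e, g, h}
Tree: B1–B2, B2–B3, B2–B4, B4–B5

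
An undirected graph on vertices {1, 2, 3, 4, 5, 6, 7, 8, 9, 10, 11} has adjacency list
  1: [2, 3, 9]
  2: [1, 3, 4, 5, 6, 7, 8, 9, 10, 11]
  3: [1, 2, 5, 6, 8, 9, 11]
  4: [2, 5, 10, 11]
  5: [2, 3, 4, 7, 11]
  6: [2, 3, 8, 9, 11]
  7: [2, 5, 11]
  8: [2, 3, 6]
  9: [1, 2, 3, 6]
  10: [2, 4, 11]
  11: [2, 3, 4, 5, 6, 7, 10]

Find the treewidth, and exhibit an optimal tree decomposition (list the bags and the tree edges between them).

Treewidth 3.
Bags: B1 = {2, 3, 6, 11}  B2 = {2, 3, 5, 11}  B3 = {2, 3, 6, 9}  B4 = {2, 3, 6, 8}  B5 = {1, 2, 3, 9}  B6 = {2, 4, 5, 11}  B7 = {2, 5, 7, 11}  B8 = {2, 4, 10, 11}
Tree: B1–B2, B1–B3, B1–B4, B3–B5, B2–B6, B2–B7, B6–B8

Each bag holds 4 vertices, so the decomposition has width 3, which upper-bounds the treewidth. For the lower bound, the 4 vertices {2, 4, 10, 11} are pairwise adjacent, and any tree decomposition puts a clique entirely inside one bag — forcing width ≥ 3. Combining the bounds, tw(G) = 3.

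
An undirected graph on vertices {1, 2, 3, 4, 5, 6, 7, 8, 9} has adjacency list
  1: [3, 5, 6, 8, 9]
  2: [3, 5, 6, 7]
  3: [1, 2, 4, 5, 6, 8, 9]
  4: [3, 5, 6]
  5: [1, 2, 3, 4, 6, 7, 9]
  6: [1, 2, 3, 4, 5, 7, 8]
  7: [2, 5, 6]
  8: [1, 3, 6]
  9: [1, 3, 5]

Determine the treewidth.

3

A width-3 tree decomposition is:
Bags: B1 = {3, 4, 5, 6}  B2 = {2, 3, 5, 6}  B3 = {1, 3, 5, 6}  B4 = {1, 3, 6, 8}  B5 = {2, 5, 6, 7}  B6 = {1, 3, 5, 9}
Tree: B1–B2, B1–B3, B3–B4, B2–B5, B3–B6
The largest bag has 4 vertices, giving width 3; this decomposition certifies tw(G) ≤ 3. Conversely, {1, 3, 6, 8} is a clique of size 4, and the vertices of any clique must share a bag in every tree decomposition; so some bag has ≥ 4 vertices and tw(G) ≥ 3. Hence tw(G) = 3 exactly.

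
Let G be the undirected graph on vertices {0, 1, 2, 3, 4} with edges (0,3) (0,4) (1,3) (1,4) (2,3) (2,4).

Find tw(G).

A width-2 tree decomposition is:
Bags: B1 = {1, 3, 4}  B2 = {0, 3, 4}  B3 = {2, 3, 4}
Tree: B1–B2, B2–B3
Every bag has size at most 3, so the width is 3 − 1 = 2 and tw(G) ≤ 2. For the lower bound, G contains the cycle 1–3–0–4–1, so G is not a forest; only forests have treewidth ≤ 1, hence tw(G) ≥ 2. Hence tw(G) = 2 exactly.

2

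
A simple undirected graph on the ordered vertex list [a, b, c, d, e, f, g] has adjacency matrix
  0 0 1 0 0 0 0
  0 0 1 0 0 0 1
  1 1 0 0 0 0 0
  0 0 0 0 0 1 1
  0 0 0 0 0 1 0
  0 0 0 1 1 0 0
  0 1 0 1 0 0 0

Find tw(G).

A width-1 tree decomposition is:
Bags: B1 = {e, f}  B2 = {d, f}  B3 = {d, g}  B4 = {b, g}  B5 = {b, c}  B6 = {a, c}
Tree: B1–B2, B2–B3, B3–B4, B4–B5, B5–B6
Each bag holds 2 vertices, so the decomposition has width 1, which upper-bounds the treewidth. Any graph with an edge has treewidth ≥ 1, and G has the edge e–f. The upper and lower bounds meet at 1, so that is the treewidth.

1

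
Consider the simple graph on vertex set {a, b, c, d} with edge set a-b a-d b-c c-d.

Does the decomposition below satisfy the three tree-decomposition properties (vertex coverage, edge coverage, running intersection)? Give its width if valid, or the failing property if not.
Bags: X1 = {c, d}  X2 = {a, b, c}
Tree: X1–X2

No — edge (a,d) lies in no bag.

A tree decomposition must satisfy three properties: every vertex lies in some bag; for every edge, both endpoints lie together in some bag; and for every vertex, the bags containing it form a connected subtree. Here edge (a,d) lies in no bag, so the decomposition is invalid.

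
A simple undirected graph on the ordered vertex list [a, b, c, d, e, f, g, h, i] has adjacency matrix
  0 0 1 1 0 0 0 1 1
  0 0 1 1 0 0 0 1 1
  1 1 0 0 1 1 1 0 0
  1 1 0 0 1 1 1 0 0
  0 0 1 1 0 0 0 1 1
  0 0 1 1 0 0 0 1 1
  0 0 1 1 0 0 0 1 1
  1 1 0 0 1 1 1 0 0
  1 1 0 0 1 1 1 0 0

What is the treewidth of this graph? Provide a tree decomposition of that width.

Treewidth 4.
Bags: B1 = {c, d, g, h, i}  B2 = {b, c, d, h, i}  B3 = {c, d, f, h, i}  B4 = {a, c, d, h, i}  B5 = {c, d, e, h, i}
Tree: B1–B2, B2–B3, B3–B4, B4–B5

Each bag holds 5 vertices, so the decomposition has width 4, which upper-bounds the treewidth. For the lower bound: the 5 vertex sets {g,i}, {b,c}, {d,f}, {h}, {a} are disjoint, each induces a connected subgraph, and every pair is joined by at least one edge of G. Contracting each set to a single vertex therefore yields K_{5} as a minor, and since treewidth is minor-monotone, tw(G) ≥ tw(K_{5}) = 4. Combining the bounds, tw(G) = 4.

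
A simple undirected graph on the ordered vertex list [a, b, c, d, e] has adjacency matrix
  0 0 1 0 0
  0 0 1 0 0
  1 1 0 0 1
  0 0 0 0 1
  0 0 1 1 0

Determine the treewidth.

A width-1 tree decomposition is:
Bags: B1 = {d, e}  B2 = {c, e}  B3 = {b, c}  B4 = {a, c}
Tree: B1–B2, B2–B3, B2–B4
The largest bag has 2 vertices, giving width 1; this decomposition certifies tw(G) ≤ 1. Any graph with an edge has treewidth ≥ 1, and G has the edge d–e. The upper and lower bounds meet at 1, so that is the treewidth.

1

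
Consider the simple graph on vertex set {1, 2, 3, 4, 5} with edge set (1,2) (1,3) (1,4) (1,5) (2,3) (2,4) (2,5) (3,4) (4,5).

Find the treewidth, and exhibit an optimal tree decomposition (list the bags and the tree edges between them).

Treewidth 3.
One such decomposition:
Bags: B1 = {1, 2, 4, 5}  B2 = {1, 2, 3, 4}
Tree: B1–B2

Every bag has size at most 4, so the width is 4 − 1 = 3 and tw(G) ≤ 3. For the lower bound, the 4 vertices {1, 2, 3, 4} are pairwise adjacent, and any tree decomposition puts a clique entirely inside one bag — forcing width ≥ 3. The upper and lower bounds meet at 3, so that is the treewidth.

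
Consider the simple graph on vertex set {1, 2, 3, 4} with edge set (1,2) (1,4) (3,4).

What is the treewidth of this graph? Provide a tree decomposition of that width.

Each bag holds 2 vertices, so the decomposition has width 1, which upper-bounds the treewidth. G has an edge, so its treewidth is at least 1. Hence tw(G) = 1 exactly.

Treewidth 1.
One optimal decomposition is:
Bags: B1 = {3, 4}  B2 = {1, 4}  B3 = {1, 2}
Tree: B1–B2, B2–B3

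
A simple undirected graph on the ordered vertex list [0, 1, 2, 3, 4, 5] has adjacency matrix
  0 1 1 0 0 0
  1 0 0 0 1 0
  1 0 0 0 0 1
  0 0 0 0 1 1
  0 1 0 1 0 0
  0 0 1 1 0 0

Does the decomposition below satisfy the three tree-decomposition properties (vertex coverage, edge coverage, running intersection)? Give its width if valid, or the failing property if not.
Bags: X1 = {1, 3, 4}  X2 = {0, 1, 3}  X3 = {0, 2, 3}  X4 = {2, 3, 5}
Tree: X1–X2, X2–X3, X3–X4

Yes; width 2.

Checking the three conditions: (i) the bags cover all of {0, 1, 2, 3, 4, 5}; (ii) for each edge, some bag contains both endpoints; (iii) the bags containing any fixed vertex form a subtree. All hold, so the decomposition is valid with width 3 − 1 = 2.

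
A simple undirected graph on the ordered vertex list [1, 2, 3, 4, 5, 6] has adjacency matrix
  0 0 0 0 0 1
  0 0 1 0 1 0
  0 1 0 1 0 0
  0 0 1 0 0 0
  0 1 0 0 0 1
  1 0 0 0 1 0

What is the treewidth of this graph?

A width-1 tree decomposition is:
Bags: B1 = {3, 4}  B2 = {2, 3}  B3 = {2, 5}  B4 = {5, 6}  B5 = {1, 6}
Tree: B1–B2, B2–B3, B3–B4, B4–B5
Every bag has size at most 2, so the width is 2 − 1 = 1 and tw(G) ≤ 1. Any graph with an edge has treewidth ≥ 1, and G has the edge 4–3. Therefore the treewidth is 1.

1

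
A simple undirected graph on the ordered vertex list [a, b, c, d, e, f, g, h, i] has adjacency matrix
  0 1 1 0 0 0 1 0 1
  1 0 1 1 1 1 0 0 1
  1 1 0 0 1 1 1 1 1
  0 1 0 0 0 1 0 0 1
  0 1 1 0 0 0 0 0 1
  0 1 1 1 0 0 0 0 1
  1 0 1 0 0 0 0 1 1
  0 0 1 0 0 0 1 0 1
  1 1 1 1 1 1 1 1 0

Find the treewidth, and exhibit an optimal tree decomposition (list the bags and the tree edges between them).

Treewidth 3.
One optimal decomposition is:
Bags: B1 = {a, b, c, i}  B2 = {a, c, g, i}  B3 = {c, g, h, i}  B4 = {b, c, f, i}  B5 = {b, d, f, i}  B6 = {b, c, e, i}
Tree: B1–B2, B2–B3, B1–B4, B4–B5, B4–B6

Each bag holds 4 vertices, so the decomposition has width 3, which upper-bounds the treewidth. For the lower bound, the 4 vertices {b, d, f, i} are pairwise adjacent, and any tree decomposition puts a clique entirely inside one bag — forcing width ≥ 3. Hence tw(G) = 3 exactly.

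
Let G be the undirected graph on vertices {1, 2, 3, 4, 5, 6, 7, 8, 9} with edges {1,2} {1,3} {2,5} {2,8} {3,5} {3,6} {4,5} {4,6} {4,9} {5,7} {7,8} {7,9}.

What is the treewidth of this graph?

3

A width-3 tree decomposition is:
Bags: B1 = {1, 2, 3, 8}  B2 = {2, 3, 5, 8}  B3 = {3, 5, 7, 8}  B4 = {3, 5, 6, 7}  B5 = {4, 5, 6, 7}  B6 = {4, 6, 7, 9}
Tree: B1–B2, B2–B3, B3–B4, B4–B5, B5–B6
Each bag holds 4 vertices, so the decomposition has width 3, which upper-bounds the treewidth. For the lower bound: the 4 vertex sets {1,2,8}, {3}, {5}, {4,6,7,9} are disjoint, each induces a connected subgraph, and every pair is joined by at least one edge of G. Contracting each set to a single vertex therefore yields K_{4} as a minor, and since treewidth is minor-monotone, tw(G) ≥ tw(K_{4}) = 3. Therefore the treewidth is 3.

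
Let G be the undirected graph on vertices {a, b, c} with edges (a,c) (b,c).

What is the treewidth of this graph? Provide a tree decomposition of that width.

The largest bag has 2 vertices, giving width 1; this decomposition certifies tw(G) ≤ 1. G has an edge, so its treewidth is at least 1. Therefore the treewidth is 1.

Treewidth 1.
One such decomposition:
Bags: B1 = {a, c}  B2 = {b, c}
Tree: B1–B2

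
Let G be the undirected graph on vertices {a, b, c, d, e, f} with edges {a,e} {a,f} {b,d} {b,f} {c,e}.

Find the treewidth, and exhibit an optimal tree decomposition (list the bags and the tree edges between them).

Treewidth 1.
Bags: B1 = {c, e}  B2 = {a, e}  B3 = {a, f}  B4 = {b, f}  B5 = {b, d}
Tree: B1–B2, B2–B3, B3–B4, B4–B5

Each bag holds 2 vertices, so the decomposition has width 1, which upper-bounds the treewidth. Any graph with an edge has treewidth ≥ 1, and G has the edge c–e. Therefore the treewidth is 1.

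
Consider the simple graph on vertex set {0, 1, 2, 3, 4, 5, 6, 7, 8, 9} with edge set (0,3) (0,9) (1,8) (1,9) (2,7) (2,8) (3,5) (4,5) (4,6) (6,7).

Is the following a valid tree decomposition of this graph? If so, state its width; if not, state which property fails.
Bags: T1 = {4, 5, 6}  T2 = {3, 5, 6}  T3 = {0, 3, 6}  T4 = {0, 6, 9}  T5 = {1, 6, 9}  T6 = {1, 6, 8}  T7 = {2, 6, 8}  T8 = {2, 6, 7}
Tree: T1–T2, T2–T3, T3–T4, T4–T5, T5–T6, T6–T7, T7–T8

Every vertex of G appears in some bag (union = {0, 1, 2, 3, 4, 5, 6, 7, 8, 9}); every edge is covered by a bag; and for each vertex v the set of bags containing v is connected in the bag tree. The decomposition is therefore valid. The largest bag has 3 vertices, so the width is 2.

Yes; width 2.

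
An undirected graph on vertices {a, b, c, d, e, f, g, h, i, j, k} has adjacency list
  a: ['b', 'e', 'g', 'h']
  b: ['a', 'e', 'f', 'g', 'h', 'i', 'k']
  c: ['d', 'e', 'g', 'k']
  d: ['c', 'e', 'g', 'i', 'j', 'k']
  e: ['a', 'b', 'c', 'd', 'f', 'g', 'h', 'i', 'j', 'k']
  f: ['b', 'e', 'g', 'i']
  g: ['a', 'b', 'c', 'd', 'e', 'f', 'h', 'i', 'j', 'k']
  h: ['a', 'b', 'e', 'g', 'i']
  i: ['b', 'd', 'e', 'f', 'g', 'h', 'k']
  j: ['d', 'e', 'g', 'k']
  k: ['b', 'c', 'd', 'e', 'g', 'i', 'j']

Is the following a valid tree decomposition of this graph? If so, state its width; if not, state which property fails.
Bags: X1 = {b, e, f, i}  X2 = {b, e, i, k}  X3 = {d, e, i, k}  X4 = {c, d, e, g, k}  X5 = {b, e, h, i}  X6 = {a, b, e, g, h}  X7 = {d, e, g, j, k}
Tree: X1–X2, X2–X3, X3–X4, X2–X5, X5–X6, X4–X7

No — edge (f,g) lies in no bag.

A tree decomposition must satisfy three properties: every vertex lies in some bag; for every edge, both endpoints lie together in some bag; and for every vertex, the bags containing it form a connected subtree. Here edge (f,g) lies in no bag, so the decomposition is invalid.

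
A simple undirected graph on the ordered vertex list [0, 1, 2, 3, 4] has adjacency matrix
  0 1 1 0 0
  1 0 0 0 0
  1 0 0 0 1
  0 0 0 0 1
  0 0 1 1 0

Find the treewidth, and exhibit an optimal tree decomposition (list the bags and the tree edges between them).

Treewidth 1.
One optimal decomposition is:
Bags: B1 = {3, 4}  B2 = {2, 4}  B3 = {0, 2}  B4 = {0, 1}
Tree: B1–B2, B2–B3, B3–B4

Each bag holds 2 vertices, so the decomposition has width 1, which upper-bounds the treewidth. Any graph with an edge has treewidth ≥ 1, and G has the edge 3–4. The upper and lower bounds meet at 1, so that is the treewidth.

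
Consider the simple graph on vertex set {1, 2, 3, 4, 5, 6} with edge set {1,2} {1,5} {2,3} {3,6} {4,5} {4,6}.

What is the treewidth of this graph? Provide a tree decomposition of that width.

Treewidth 2.
One such decomposition:
Bags: B1 = {2, 3, 6}  B2 = {1, 2, 6}  B3 = {1, 5, 6}  B4 = {4, 5, 6}
Tree: B1–B2, B2–B3, B3–B4

The largest bag has 3 vertices, giving width 2; this decomposition certifies tw(G) ≤ 2. For the lower bound, G contains the cycle 6–3–2–1–5–4–6, so G is not a forest; only forests have treewidth ≤ 1, hence tw(G) ≥ 2. The upper and lower bounds meet at 2, so that is the treewidth.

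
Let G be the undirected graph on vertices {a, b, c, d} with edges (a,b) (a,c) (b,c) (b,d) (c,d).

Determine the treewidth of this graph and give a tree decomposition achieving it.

Treewidth 2.
One optimal decomposition is:
Bags: B1 = {a, b, c}  B2 = {b, c, d}
Tree: B1–B2

Each bag holds 3 vertices, so the decomposition has width 2, which upper-bounds the treewidth. Conversely, {b, c, d} is a clique of size 3, and the vertices of any clique must share a bag in every tree decomposition; so some bag has ≥ 3 vertices and tw(G) ≥ 2. The upper and lower bounds meet at 2, so that is the treewidth.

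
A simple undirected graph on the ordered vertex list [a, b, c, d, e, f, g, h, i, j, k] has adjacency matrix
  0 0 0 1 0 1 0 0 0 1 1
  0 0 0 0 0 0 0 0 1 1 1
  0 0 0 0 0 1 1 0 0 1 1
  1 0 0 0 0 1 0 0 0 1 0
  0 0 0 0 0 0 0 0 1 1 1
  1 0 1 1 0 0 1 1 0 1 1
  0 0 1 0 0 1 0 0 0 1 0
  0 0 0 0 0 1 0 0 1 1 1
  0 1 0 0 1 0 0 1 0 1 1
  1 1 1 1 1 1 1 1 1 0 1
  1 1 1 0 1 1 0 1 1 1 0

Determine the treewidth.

A width-3 tree decomposition is:
Bags: B1 = {a, f, j, k}  B2 = {f, h, j, k}  B3 = {h, i, j, k}  B4 = {a, d, f, j}  B5 = {e, i, j, k}  B6 = {c, f, j, k}  B7 = {b, i, j, k}  B8 = {c, f, g, j}
Tree: B1–B2, B2–B3, B1–B4, B3–B5, B1–B6, B5–B7, B6–B8
The largest bag has 4 vertices, giving width 3; this decomposition certifies tw(G) ≤ 3. For the lower bound, the 4 vertices {a, d, f, j} are pairwise adjacent, and any tree decomposition puts a clique entirely inside one bag — forcing width ≥ 3. The upper and lower bounds meet at 3, so that is the treewidth.

3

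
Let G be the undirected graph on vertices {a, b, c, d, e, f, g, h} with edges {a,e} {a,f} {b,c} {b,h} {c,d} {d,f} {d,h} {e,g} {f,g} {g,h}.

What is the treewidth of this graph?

2

A width-2 tree decomposition is:
Bags: B1 = {b, c, h}  B2 = {c, d, h}  B3 = {d, g, h}  B4 = {d, f, g}  B5 = {e, f, g}  B6 = {a, e, f}
Tree: B1–B2, B2–B3, B3–B4, B4–B5, B5–B6
Every bag has size at most 3, so the width is 3 − 1 = 2 and tw(G) ≤ 2. The edges b–c–d–h–b form a cycle, so G is not a tree and its treewidth is at least 2. Combining the bounds, tw(G) = 2.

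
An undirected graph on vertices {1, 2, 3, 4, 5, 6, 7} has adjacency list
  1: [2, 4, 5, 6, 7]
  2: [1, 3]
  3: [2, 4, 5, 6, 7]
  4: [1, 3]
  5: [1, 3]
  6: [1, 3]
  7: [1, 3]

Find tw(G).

A width-2 tree decomposition is:
Bags: B1 = {1, 2, 3}  B2 = {1, 3, 4}  B3 = {1, 3, 7}  B4 = {1, 3, 6}  B5 = {1, 3, 5}
Tree: B1–B2, B2–B3, B3–B4, B4–B5
The largest bag has 3 vertices, giving width 2; this decomposition certifies tw(G) ≤ 2. For the lower bound, G contains the cycle 3–2–1–4–3, so G is not a forest; only forests have treewidth ≤ 1, hence tw(G) ≥ 2. Therefore the treewidth is 2.

2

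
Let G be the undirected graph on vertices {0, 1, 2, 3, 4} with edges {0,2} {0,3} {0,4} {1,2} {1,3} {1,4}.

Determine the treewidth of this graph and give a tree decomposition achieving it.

Each bag holds 3 vertices, so the decomposition has width 2, which upper-bounds the treewidth. Since 4–1–3–0–4 is a cycle in G, G is not acyclic. Forests are exactly the graphs of treewidth ≤ 1, so tw(G) ≥ 2. Therefore the treewidth is 2.

Treewidth 2.
One optimal decomposition is:
Bags: B1 = {0, 1, 4}  B2 = {0, 1, 3}  B3 = {0, 1, 2}
Tree: B1–B2, B2–B3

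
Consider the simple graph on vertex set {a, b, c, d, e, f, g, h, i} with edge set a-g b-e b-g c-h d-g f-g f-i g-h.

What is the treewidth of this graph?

1

A width-1 tree decomposition is:
Bags: B1 = {g, h}  B2 = {f, g}  B3 = {a, g}  B4 = {b, g}  B5 = {c, h}  B6 = {f, i}  B7 = {d, g}  B8 = {b, e}
Tree: B1–B2, B2–B3, B1–B4, B1–B5, B2–B6, B1–B7, B4–B8
The largest bag has 2 vertices, giving width 1; this decomposition certifies tw(G) ≤ 1. Any graph with an edge has treewidth ≥ 1, and G has the edge g–h. Therefore the treewidth is 1.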